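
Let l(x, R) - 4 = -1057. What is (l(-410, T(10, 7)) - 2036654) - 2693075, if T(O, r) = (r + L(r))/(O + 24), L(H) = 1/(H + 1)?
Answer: -4730782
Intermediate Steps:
L(H) = 1/(1 + H)
T(O, r) = (r + 1/(1 + r))/(24 + O) (T(O, r) = (r + 1/(1 + r))/(O + 24) = (r + 1/(1 + r))/(24 + O))
l(x, R) = -1053 (l(x, R) = 4 - 1057 = -1053)
(l(-410, T(10, 7)) - 2036654) - 2693075 = (-1053 - 2036654) - 2693075 = -2037707 - 2693075 = -4730782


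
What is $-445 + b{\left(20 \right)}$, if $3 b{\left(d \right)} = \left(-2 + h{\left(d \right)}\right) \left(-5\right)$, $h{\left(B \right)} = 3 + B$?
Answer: $-480$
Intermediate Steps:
$b{\left(d \right)} = - \frac{5}{3} - \frac{5 d}{3}$ ($b{\left(d \right)} = \frac{\left(-2 + \left(3 + d\right)\right) \left(-5\right)}{3} = \frac{\left(1 + d\right) \left(-5\right)}{3} = \frac{-5 - 5 d}{3} = - \frac{5}{3} - \frac{5 d}{3}$)
$-445 + b{\left(20 \right)} = -445 - 35 = -480$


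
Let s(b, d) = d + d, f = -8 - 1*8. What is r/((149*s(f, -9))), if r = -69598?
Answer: 34799/1341 ≈ 25.950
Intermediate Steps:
f = -16 (f = -8 - 8 = -16)
s(b, d) = 2*d
r/((149*s(f, -9))) = -69598/(149*(2*(-9))) = -69598/(149*(-18)) = -69598/(-2682) = -69598*(-1/2682) = 34799/1341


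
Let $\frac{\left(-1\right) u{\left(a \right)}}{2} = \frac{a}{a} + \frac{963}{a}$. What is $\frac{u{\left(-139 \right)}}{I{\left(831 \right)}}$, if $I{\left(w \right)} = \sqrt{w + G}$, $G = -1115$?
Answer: $- \frac{824 i \sqrt{71}}{9869} \approx - 0.70353 i$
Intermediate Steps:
$I{\left(w \right)} = \sqrt{-1115 + w}$ ($I{\left(w \right)} = \sqrt{w - 1115} = \sqrt{-1115 + w}$)
$u{\left(a \right)} = -2 - \frac{1926}{a}$ ($u{\left(a \right)} = - 2 \left(\frac{a}{a} + \frac{963}{a}\right) = - 2 \left(1 + \frac{963}{a}\right) = -2 - \frac{1926}{a}$)
$\frac{u{\left(-139 \right)}}{I{\left(831 \right)}} = \frac{-2 - \frac{1926}{-139}}{\sqrt{-1115 + 831}} = \frac{-2 - - \frac{1926}{139}}{\sqrt{-284}} = \frac{-2 + \frac{1926}{139}}{2 i \sqrt{71}} = \frac{1648 \left(- \frac{i \sqrt{71}}{142}\right)}{139} = - \frac{824 i \sqrt{71}}{9869}$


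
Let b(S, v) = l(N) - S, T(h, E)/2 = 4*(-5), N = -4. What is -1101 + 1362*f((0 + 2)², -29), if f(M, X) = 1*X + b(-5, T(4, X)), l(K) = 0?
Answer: -33789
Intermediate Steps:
T(h, E) = -40 (T(h, E) = 2*(4*(-5)) = 2*(-20) = -40)
b(S, v) = -S (b(S, v) = 0 - S = -S)
f(M, X) = 5 + X (f(M, X) = 1*X - 1*(-5) = X + 5 = 5 + X)
-1101 + 1362*f((0 + 2)², -29) = -1101 + 1362*(5 - 29) = -1101 + 1362*(-24) = -1101 - 32688 = -33789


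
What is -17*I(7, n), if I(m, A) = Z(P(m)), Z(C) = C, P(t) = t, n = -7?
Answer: -119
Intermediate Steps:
I(m, A) = m
-17*I(7, n) = -17*7 = -119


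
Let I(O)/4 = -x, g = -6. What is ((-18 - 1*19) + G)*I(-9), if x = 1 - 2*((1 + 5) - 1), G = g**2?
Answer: -36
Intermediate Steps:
G = 36 (G = (-6)**2 = 36)
x = -9 (x = 1 - 2*(6 - 1) = 1 - 2*5 = 1 - 10 = -9)
I(O) = 36 (I(O) = 4*(-1*(-9)) = 4*9 = 36)
((-18 - 1*19) + G)*I(-9) = ((-18 - 1*19) + 36)*36 = ((-18 - 19) + 36)*36 = (-37 + 36)*36 = -1*36 = -36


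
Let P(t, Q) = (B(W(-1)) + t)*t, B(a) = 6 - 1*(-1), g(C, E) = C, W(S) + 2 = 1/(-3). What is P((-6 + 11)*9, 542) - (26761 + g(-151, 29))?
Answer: -24270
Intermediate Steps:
W(S) = -7/3 (W(S) = -2 + 1/(-3) = -2 - ⅓ = -7/3)
B(a) = 7 (B(a) = 6 + 1 = 7)
P(t, Q) = t*(7 + t) (P(t, Q) = (7 + t)*t = t*(7 + t))
P((-6 + 11)*9, 542) - (26761 + g(-151, 29)) = ((-6 + 11)*9)*(7 + (-6 + 11)*9) - (26761 - 151) = (5*9)*(7 + 5*9) - 1*26610 = 45*(7 + 45) - 26610 = 45*52 - 26610 = 2340 - 26610 = -24270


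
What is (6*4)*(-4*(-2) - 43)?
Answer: -840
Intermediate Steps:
(6*4)*(-4*(-2) - 43) = 24*(8 - 43) = 24*(-35) = -840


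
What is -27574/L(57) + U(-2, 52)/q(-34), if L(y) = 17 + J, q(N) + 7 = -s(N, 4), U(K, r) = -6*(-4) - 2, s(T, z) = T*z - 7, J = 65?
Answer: -937065/2788 ≈ -336.11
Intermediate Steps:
s(T, z) = -7 + T*z
U(K, r) = 22 (U(K, r) = 24 - 2 = 22)
q(N) = -4*N (q(N) = -7 - (-7 + N*4) = -7 - (-7 + 4*N) = -7 + (7 - 4*N) = -4*N)
L(y) = 82 (L(y) = 17 + 65 = 82)
-27574/L(57) + U(-2, 52)/q(-34) = -27574/82 + 22/((-4*(-34))) = -27574*1/82 + 22/136 = -13787/41 + 22*(1/136) = -13787/41 + 11/68 = -937065/2788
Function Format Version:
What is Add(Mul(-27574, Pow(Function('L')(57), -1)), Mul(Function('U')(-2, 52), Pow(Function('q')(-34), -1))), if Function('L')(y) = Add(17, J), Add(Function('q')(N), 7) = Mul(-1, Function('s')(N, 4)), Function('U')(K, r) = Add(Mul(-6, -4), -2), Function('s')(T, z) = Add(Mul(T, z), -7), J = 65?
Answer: Rational(-937065, 2788) ≈ -336.11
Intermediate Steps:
Function('s')(T, z) = Add(-7, Mul(T, z))
Function('U')(K, r) = 22 (Function('U')(K, r) = Add(24, -2) = 22)
Function('q')(N) = Mul(-4, N) (Function('q')(N) = Add(-7, Mul(-1, Add(-7, Mul(N, 4)))) = Add(-7, Mul(-1, Add(-7, Mul(4, N)))) = Add(-7, Add(7, Mul(-4, N))) = Mul(-4, N))
Function('L')(y) = 82 (Function('L')(y) = Add(17, 65) = 82)
Add(Mul(-27574, Pow(Function('L')(57), -1)), Mul(Function('U')(-2, 52), Pow(Function('q')(-34), -1))) = Add(Mul(-27574, Pow(82, -1)), Mul(22, Pow(Mul(-4, -34), -1))) = Add(Mul(-27574, Rational(1, 82)), Mul(22, Pow(136, -1))) = Add(Rational(-13787, 41), Mul(22, Rational(1, 136))) = Add(Rational(-13787, 41), Rational(11, 68)) = Rational(-937065, 2788)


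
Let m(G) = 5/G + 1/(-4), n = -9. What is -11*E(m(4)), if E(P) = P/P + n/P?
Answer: 88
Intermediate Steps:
m(G) = -¼ + 5/G (m(G) = 5/G + 1*(-¼) = 5/G - ¼ = -¼ + 5/G)
E(P) = 1 - 9/P (E(P) = P/P - 9/P = 1 - 9/P)
-11*E(m(4)) = -11*(-9 + (¼)*(20 - 1*4)/4)/((¼)*(20 - 1*4)/4) = -11*(-9 + (¼)*(¼)*(20 - 4))/((¼)*(¼)*(20 - 4)) = -11*(-9 + (¼)*(¼)*16)/((¼)*(¼)*16) = -11*(-9 + 1)/1 = -11*(-8) = 88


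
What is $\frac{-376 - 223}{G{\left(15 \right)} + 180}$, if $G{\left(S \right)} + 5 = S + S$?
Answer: $- \frac{599}{205} \approx -2.922$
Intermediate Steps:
$G{\left(S \right)} = -5 + 2 S$ ($G{\left(S \right)} = -5 + \left(S + S\right) = -5 + 2 S$)
$\frac{-376 - 223}{G{\left(15 \right)} + 180} = \frac{-376 - 223}{\left(-5 + 2 \cdot 15\right) + 180} = - \frac{599}{\left(-5 + 30\right) + 180} = - \frac{599}{25 + 180} = - \frac{599}{205}$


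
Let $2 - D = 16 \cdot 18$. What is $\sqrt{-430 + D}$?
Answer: $2 i \sqrt{179} \approx 26.758 i$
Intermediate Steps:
$D = -286$ ($D = 2 - 16 \cdot 18 = 2 - 288 = -286$)
$\sqrt{-430 + D} = \sqrt{-430 - 286} = \sqrt{-716} = 2 i \sqrt{179}$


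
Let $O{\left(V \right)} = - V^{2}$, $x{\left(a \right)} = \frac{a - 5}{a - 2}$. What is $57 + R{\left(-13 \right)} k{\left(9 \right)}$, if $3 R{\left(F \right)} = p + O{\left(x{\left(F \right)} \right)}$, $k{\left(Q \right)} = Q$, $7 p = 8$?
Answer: $\frac{9819}{175} \approx 56.109$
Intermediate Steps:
$p = \frac{8}{7}$ ($p = \frac{1}{7} \cdot 8 = \frac{8}{7} \approx 1.1429$)
$x{\left(a \right)} = \frac{-5 + a}{-2 + a}$
$R{\left(F \right)} = \frac{8}{21} - \frac{\left(-5 + F\right)^{2}}{3 \left(-2 + F\right)^{2}}$ ($R{\left(F \right)} = \frac{\frac{8}{7} - \left(\frac{-5 + F}{-2 + F}\right)^{2}}{3} = \frac{\frac{8}{7} - \frac{\left(-5 + F\right)^{2}}{\left(-2 + F\right)^{2}}}{3} = \frac{8}{21} - \frac{\left(-5 + F\right)^{2}}{3 \left(-2 + F\right)^{2}}$)
$57 + R{\left(-13 \right)} k{\left(9 \right)} = 57 + \frac{-143 + \left(-13\right)^{2} + 38 \left(-13\right)}{21 \left(4 + \left(-13\right)^{2} - -52\right)} 9 = 57 + \frac{-143 + 169 - 494}{21 \left(4 + 169 + 52\right)} 9 = 57 + \frac{1}{21} \cdot \frac{1}{225} \left(-468\right) 9 = 57 - \frac{156}{175} = \frac{9819}{175}$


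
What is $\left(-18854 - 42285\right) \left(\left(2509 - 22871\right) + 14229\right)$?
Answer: $374965487$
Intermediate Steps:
$\left(-18854 - 42285\right) \left(\left(2509 - 22871\right) + 14229\right) = - 61139 \left(\left(2509 - 22871\right) + 14229\right) = - 61139 \left(-20362 + 14229\right) = \left(-61139\right) \left(-6133\right) = 374965487$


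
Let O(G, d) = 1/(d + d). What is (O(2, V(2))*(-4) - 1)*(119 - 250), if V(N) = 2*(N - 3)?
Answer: 0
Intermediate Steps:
V(N) = -6 + 2*N (V(N) = 2*(-3 + N) = -6 + 2*N)
O(G, d) = 1/(2*d)
(O(2, V(2))*(-4) - 1)*(119 - 250) = ((1/(2*(-6 + 2*2)))*(-4) - 1)*(119 - 250) = ((1/(2*(-6 + 4)))*(-4) - 1)*(-131) = (((½)/(-2))*(-4) - 1)*(-131) = (((½)*(-½))*(-4) - 1)*(-131) = (-¼*(-4) - 1)*(-131) = (1 - 1)*(-131) = 0*(-131) = 0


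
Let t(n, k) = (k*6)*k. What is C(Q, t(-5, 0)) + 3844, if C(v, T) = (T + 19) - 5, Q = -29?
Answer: 3858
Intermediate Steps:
t(n, k) = 6*k**2 (t(n, k) = (6*k)*k = 6*k**2)
C(v, T) = 14 + T (C(v, T) = (19 + T) - 5 = 14 + T)
C(Q, t(-5, 0)) + 3844 = (14 + 6*0**2) + 3844 = (14 + 6*0) + 3844 = (14 + 0) + 3844 = 14 + 3844 = 3858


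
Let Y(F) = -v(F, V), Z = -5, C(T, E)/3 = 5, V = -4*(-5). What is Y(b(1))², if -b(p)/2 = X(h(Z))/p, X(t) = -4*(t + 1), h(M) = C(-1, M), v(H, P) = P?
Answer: 400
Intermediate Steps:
V = 20
C(T, E) = 15 (C(T, E) = 3*5 = 15)
h(M) = 15
X(t) = -4 - 4*t (X(t) = -4*(1 + t) = -4 - 4*t)
b(p) = 128/p (b(p) = -2*(-4 - 4*15)/p = -2*(-4 - 60)/p = -(-128)/p = 128/p)
Y(F) = -20 (Y(F) = -1*20 = -20)
Y(b(1))² = (-20)² = 400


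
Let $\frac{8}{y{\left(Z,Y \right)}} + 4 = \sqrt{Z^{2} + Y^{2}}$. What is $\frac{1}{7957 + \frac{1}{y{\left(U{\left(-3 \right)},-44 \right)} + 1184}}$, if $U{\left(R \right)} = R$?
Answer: $\frac{4303553353344}{34243377667265269} + \frac{8 \sqrt{1945}}{171216888336326345} \approx 0.00012568$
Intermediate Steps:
$y{\left(Z,Y \right)} = \frac{8}{-4 + \sqrt{Y^{2} + Z^{2}}}$ ($y{\left(Z,Y \right)} = \frac{8}{-4 + \sqrt{Z^{2} + Y^{2}}} = \frac{8}{-4 + \sqrt{Y^{2} + Z^{2}}}$)
$\frac{1}{7957 + \frac{1}{y{\left(U{\left(-3 \right)},-44 \right)} + 1184}} = \frac{1}{7957 + \frac{1}{\frac{8}{-4 + \sqrt{\left(-44\right)^{2} + \left(-3\right)^{2}}} + 1184}} = \frac{1}{7957 + \frac{1}{\frac{8}{-4 + \sqrt{1936 + 9}} + 1184}} = \frac{1}{7957 + \frac{1}{\frac{8}{-4 + \sqrt{1945}} + 1184}} = \frac{1}{7957 + \frac{1}{1184 + \frac{8}{-4 + \sqrt{1945}}}}$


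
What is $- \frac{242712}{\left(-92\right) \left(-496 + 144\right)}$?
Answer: $- \frac{30339}{4048} \approx -7.4948$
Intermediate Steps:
$- \frac{242712}{\left(-92\right) \left(-496 + 144\right)} = - \frac{242712}{\left(-92\right) \left(-352\right)} = - \frac{242712}{32384} = \left(-242712\right) \frac{1}{32384} = - \frac{30339}{4048}$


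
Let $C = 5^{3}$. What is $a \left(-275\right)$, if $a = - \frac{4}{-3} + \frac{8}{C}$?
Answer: $- \frac{5764}{15} \approx -384.27$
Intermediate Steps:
$C = 125$
$a = \frac{524}{375}$ ($a = - \frac{4}{-3} + \frac{8}{125} = \left(-4\right) \left(- \frac{1}{3}\right) + 8 \cdot \frac{1}{125} = \frac{4}{3} + \frac{8}{125} = \frac{524}{375} \approx 1.3973$)
$a \left(-275\right) = \frac{524}{375} \left(-275\right) = - \frac{5764}{15}$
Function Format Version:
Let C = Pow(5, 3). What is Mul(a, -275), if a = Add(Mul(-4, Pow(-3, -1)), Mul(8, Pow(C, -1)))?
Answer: Rational(-5764, 15) ≈ -384.27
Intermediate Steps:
C = 125
a = Rational(524, 375) (a = Add(Mul(-4, Pow(-3, -1)), Mul(8, Pow(125, -1))) = Add(Mul(-4, Rational(-1, 3)), Mul(8, Rational(1, 125))) = Add(Rational(4, 3), Rational(8, 125)) = Rational(524, 375) ≈ 1.3973)
Mul(a, -275) = Mul(Rational(524, 375), -275) = Rational(-5764, 15)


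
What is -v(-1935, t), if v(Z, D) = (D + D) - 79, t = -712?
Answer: 1503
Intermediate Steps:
v(Z, D) = -79 + 2*D (v(Z, D) = 2*D - 79 = -79 + 2*D)
-v(-1935, t) = -(-79 + 2*(-712)) = -(-79 - 1424) = -1*(-1503) = 1503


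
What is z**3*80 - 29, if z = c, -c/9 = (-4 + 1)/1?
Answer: 1574611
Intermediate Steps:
c = 27 (c = -9*(-4 + 1)/1 = -(-27) = -9*(-3) = 27)
z = 27
z**3*80 - 29 = 27**3*80 - 29 = 19683*80 - 29 = 1574640 - 29 = 1574611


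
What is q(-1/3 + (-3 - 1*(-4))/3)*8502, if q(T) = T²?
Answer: 0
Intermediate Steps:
q(-1/3 + (-3 - 1*(-4))/3)*8502 = (-1/3 + (-3 - 1*(-4))/3)²*8502 = (-1*⅓ + (-3 + 4)*(⅓))²*8502 = (-⅓ + 1*(⅓))²*8502 = (-⅓ + ⅓)²*8502 = 0²*8502 = 0*8502 = 0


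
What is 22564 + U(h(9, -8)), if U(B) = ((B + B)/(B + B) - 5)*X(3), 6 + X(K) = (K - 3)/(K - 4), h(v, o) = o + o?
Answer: 22588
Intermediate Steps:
h(v, o) = 2*o
X(K) = -6 + (-3 + K)/(-4 + K) (X(K) = -6 + (K - 3)/(K - 4) = -6 + (-3 + K)/(-4 + K))
U(B) = 24 (U(B) = ((B + B)/(B + B) - 5)*((21 - 5*3)/(-4 + 3)) = ((2*B)/((2*B)) - 5)*((21 - 15)/(-1)) = ((2*B)*(1/(2*B)) - 5)*(-1*6) = (1 - 5)*(-6) = -4*(-6) = 24)
22564 + U(h(9, -8)) = 22564 + 24 = 22588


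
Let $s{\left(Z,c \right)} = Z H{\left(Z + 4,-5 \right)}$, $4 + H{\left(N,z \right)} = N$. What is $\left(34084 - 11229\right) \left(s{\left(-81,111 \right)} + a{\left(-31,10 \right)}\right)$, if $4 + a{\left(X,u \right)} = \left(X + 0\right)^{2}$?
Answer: $171823890$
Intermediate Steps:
$H{\left(N,z \right)} = -4 + N$
$s{\left(Z,c \right)} = Z^{2}$ ($s{\left(Z,c \right)} = Z \left(-4 + \left(Z + 4\right)\right) = Z \left(-4 + \left(4 + Z\right)\right) = Z Z = Z^{2}$)
$a{\left(X,u \right)} = -4 + X^{2}$ ($a{\left(X,u \right)} = -4 + \left(X + 0\right)^{2} = -4 + X^{2}$)
$\left(34084 - 11229\right) \left(s{\left(-81,111 \right)} + a{\left(-31,10 \right)}\right) = \left(34084 - 11229\right) \left(\left(-81\right)^{2} - \left(4 - \left(-31\right)^{2}\right)\right) = 22855 \left(6561 + \left(-4 + 961\right)\right) = 22855 \left(6561 + 957\right) = 22855 \cdot 7518 = 171823890$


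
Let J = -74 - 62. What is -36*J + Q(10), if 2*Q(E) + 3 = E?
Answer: 9799/2 ≈ 4899.5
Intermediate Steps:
J = -136
Q(E) = -3/2 + E/2
-36*J + Q(10) = -36*(-136) + (-3/2 + (½)*10) = 4896 + (-3/2 + 5) = 4896 + 7/2 = 9799/2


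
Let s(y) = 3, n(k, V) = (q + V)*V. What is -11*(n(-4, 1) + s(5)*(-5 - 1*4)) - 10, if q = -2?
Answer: 298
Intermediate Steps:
n(k, V) = V*(-2 + V) (n(k, V) = (-2 + V)*V = V*(-2 + V))
-11*(n(-4, 1) + s(5)*(-5 - 1*4)) - 10 = -11*(1*(-2 + 1) + 3*(-5 - 1*4)) - 10 = -11*(1*(-1) + 3*(-5 - 4)) - 10 = -11*(-1 + 3*(-9)) - 10 = -11*(-1 - 27) - 10 = -11*(-28) - 10 = 308 - 10 = 298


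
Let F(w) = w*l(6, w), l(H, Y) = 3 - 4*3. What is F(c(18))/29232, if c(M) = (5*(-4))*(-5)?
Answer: -25/812 ≈ -0.030788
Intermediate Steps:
l(H, Y) = -9 (l(H, Y) = 3 - 12 = -9)
c(M) = 100 (c(M) = -20*(-5) = 100)
F(w) = -9*w (F(w) = w*(-9) = -9*w)
F(c(18))/29232 = -9*100/29232 = -900*1/29232 = -25/812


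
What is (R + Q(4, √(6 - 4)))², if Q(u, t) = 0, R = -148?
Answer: 21904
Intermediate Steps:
(R + Q(4, √(6 - 4)))² = (-148 + 0)² = (-148)² = 21904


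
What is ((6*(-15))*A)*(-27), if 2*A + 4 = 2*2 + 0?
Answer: 0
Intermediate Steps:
A = 0 (A = -2 + (2*2 + 0)/2 = -2 + (4 + 0)/2 = -2 + (1/2)*4 = -2 + 2 = 0)
((6*(-15))*A)*(-27) = ((6*(-15))*0)*(-27) = -90*0*(-27) = 0*(-27) = 0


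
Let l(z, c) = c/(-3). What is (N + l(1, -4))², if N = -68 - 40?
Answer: 102400/9 ≈ 11378.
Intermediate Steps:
l(z, c) = -c/3 (l(z, c) = c*(-⅓) = -c/3)
N = -108
(N + l(1, -4))² = (-108 - ⅓*(-4))² = (-108 + 4/3)² = (-320/3)² = 102400/9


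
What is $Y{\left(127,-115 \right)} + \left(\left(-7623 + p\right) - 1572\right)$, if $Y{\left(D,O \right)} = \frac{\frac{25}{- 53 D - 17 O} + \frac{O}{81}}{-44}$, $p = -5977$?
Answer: $- \frac{7825822271}{515808} \approx -15172.0$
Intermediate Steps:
$Y{\left(D,O \right)} = - \frac{25}{44 \left(- 53 D - 17 O\right)} - \frac{O}{3564}$ ($Y{\left(D,O \right)} = \left(\frac{25}{- 53 D - 17 O} + O \frac{1}{81}\right) \left(- \frac{1}{44}\right) = \left(\frac{25}{- 53 D - 17 O} + \frac{O}{81}\right) \left(- \frac{1}{44}\right) = - \frac{25}{44 \left(- 53 D - 17 O\right)} - \frac{O}{3564}$)
$Y{\left(127,-115 \right)} + \left(\left(-7623 + p\right) - 1572\right) = \frac{2025 - 17 \left(-115\right)^{2} - 6731 \left(-115\right)}{3564 \left(17 \left(-115\right) + 53 \cdot 127\right)} - 15172 = \frac{2025 - 224825 + 774065}{3564 \left(-1955 + 6731\right)} - 15172 = \frac{2025 - 224825 + 774065}{3564 \cdot 4776} - 15172 = \frac{1}{3564} \cdot \frac{1}{4776} \cdot 551265 - 15172 = \frac{16705}{515808} - 15172 = - \frac{7825822271}{515808}$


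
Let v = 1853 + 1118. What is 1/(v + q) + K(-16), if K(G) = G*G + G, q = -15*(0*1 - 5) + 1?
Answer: 731281/3047 ≈ 240.00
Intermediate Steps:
q = 76 (q = -15*(0 - 5) + 1 = -15*(-5) + 1 = 75 + 1 = 76)
v = 2971
K(G) = G + G² (K(G) = G² + G = G + G²)
1/(v + q) + K(-16) = 1/(2971 + 76) - 16*(1 - 16) = 1/3047 - 16*(-15) = 1/3047 + 240 = 731281/3047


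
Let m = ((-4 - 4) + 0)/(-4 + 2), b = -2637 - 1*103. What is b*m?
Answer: -10960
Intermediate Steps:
b = -2740 (b = -2637 - 103 = -2740)
m = 4 (m = (-8 + 0)/(-2) = -8*(-½) = 4)
b*m = -2740*4 = -10960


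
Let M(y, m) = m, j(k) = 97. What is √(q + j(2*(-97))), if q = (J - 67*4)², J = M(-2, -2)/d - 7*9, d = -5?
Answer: √2734834/5 ≈ 330.75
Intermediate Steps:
J = -313/5 (J = -2/(-5) - 7*9 = -2*(-⅕) - 63 = ⅖ - 63 = -313/5 ≈ -62.600)
q = 2732409/25 (q = (-313/5 - 67*4)² = (-313/5 - 268)² = (-1653/5)² = 2732409/25 ≈ 1.0930e+5)
√(q + j(2*(-97))) = √(2732409/25 + 97) = √(2734834/25) = √2734834/5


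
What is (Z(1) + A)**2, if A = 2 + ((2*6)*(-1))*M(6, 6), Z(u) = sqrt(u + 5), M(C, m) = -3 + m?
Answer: (-34 + sqrt(6))**2 ≈ 995.43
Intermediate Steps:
Z(u) = sqrt(5 + u)
A = -34 (A = 2 + ((2*6)*(-1))*(-3 + 6) = 2 + (12*(-1))*3 = 2 - 12*3 = 2 - 36 = -34)
(Z(1) + A)**2 = (sqrt(5 + 1) - 34)**2 = (sqrt(6) - 34)**2 = (-34 + sqrt(6))**2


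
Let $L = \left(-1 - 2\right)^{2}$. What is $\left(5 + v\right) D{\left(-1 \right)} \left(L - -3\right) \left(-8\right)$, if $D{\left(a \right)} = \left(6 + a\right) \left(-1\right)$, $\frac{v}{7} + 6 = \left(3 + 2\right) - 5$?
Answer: $-17760$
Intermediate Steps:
$v = -42$ ($v = -42 + 7 \left(\left(3 + 2\right) - 5\right) = -42 + 7 \left(5 - 5\right) = -42 + 7 \cdot 0 = -42 + 0 = -42$)
$D{\left(a \right)} = -6 - a$
$L = 9$ ($L = \left(-3\right)^{2} = 9$)
$\left(5 + v\right) D{\left(-1 \right)} \left(L - -3\right) \left(-8\right) = \left(5 - 42\right) \left(-6 - -1\right) \left(9 - -3\right) \left(-8\right) = - 37 \left(-6 + 1\right) \left(9 + 3\right) \left(-8\right) = \left(-37\right) \left(-5\right) 12 \left(-8\right) = 185 \cdot 12 \left(-8\right) = 2220 \left(-8\right) = -17760$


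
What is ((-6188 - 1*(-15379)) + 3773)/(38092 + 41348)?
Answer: 3241/19860 ≈ 0.16319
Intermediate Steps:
((-6188 - 1*(-15379)) + 3773)/(38092 + 41348) = ((-6188 + 15379) + 3773)/79440 = (9191 + 3773)*(1/79440) = 12964*(1/79440) = 3241/19860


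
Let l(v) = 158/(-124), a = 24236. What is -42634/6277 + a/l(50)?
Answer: -9435389150/495883 ≈ -19027.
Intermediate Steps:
l(v) = -79/62 (l(v) = 158*(-1/124) = -79/62)
-42634/6277 + a/l(50) = -42634/6277 + 24236/(-79/62) = -42634*1/6277 + 24236*(-62/79) = -42634/6277 - 1502632/79 = -9435389150/495883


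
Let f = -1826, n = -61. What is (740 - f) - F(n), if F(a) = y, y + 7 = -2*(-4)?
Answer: 2565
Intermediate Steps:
y = 1 (y = -7 - 2*(-4) = -7 + 8 = 1)
F(a) = 1
(740 - f) - F(n) = (740 - 1*(-1826)) - 1*1 = (740 + 1826) - 1 = 2566 - 1 = 2565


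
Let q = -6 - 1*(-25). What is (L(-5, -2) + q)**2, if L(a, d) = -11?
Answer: 64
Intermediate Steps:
q = 19 (q = -6 + 25 = 19)
(L(-5, -2) + q)**2 = (-11 + 19)**2 = 8**2 = 64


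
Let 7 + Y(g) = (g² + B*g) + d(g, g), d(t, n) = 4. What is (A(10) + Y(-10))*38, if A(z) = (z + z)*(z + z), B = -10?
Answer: 22686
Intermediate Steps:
A(z) = 4*z² (A(z) = (2*z)*(2*z) = 4*z²)
Y(g) = -3 + g² - 10*g (Y(g) = -7 + ((g² - 10*g) + 4) = -7 + (4 + g² - 10*g) = -3 + g² - 10*g)
(A(10) + Y(-10))*38 = (4*10² + (-3 + (-10)² - 10*(-10)))*38 = (4*100 + (-3 + 100 + 100))*38 = (400 + 197)*38 = 597*38 = 22686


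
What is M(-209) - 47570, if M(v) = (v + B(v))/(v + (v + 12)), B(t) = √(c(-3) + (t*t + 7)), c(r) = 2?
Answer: -19313211/406 - √43690/406 ≈ -47570.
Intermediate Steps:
B(t) = √(9 + t²) (B(t) = √(2 + (t*t + 7)) = √(2 + (t² + 7)) = √(2 + (7 + t²)) = √(9 + t²))
M(v) = (v + √(9 + v²))/(12 + 2*v) (M(v) = (v + √(9 + v²))/(v + (v + 12)) = (v + √(9 + v²))/(v + (12 + v)) = (v + √(9 + v²))/(12 + 2*v))
M(-209) - 47570 = (-209 + √(9 + (-209)²))/(2*(6 - 209)) - 47570 = (½)*(-209 + √(9 + 43681))/(-203) - 47570 = (½)*(-1/203)*(-209 + √43690) - 47570 = (209/406 - √43690/406) - 47570 = -19313211/406 - √43690/406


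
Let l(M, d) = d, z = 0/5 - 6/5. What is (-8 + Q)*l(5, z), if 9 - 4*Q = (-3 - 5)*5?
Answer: -51/10 ≈ -5.1000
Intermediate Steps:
z = -6/5 (z = 0*(1/5) - 6*1/5 = 0 - 6/5 = -6/5 ≈ -1.2000)
Q = 49/4 (Q = 9/4 - (-3 - 5)*5/4 = 9/4 - (-2)*5 = 9/4 - 1/4*(-40) = 9/4 + 10 = 49/4 ≈ 12.250)
(-8 + Q)*l(5, z) = (-8 + 49/4)*(-6/5) = (17/4)*(-6/5) = -51/10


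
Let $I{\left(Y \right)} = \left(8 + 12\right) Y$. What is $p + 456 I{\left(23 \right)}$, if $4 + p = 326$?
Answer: $210082$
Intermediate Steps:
$p = 322$ ($p = -4 + 326 = 322$)
$I{\left(Y \right)} = 20 Y$
$p + 456 I{\left(23 \right)} = 322 + 456 \cdot 20 \cdot 23 = 322 + 456 \cdot 460 = 322 + 209760 = 210082$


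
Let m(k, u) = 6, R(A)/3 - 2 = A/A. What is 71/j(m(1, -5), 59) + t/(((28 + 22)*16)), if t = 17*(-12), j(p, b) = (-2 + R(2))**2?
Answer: 11701/9800 ≈ 1.1940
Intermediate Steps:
R(A) = 9 (R(A) = 6 + 3*(A/A) = 6 + 3*1 = 6 + 3 = 9)
j(p, b) = 49 (j(p, b) = (-2 + 9)**2 = 7**2 = 49)
t = -204
71/j(m(1, -5), 59) + t/(((28 + 22)*16)) = 71/49 - 204*1/(16*(28 + 22)) = 71*(1/49) - 204/(50*16) = 71/49 - 204/800 = 71/49 - 204*1/800 = 71/49 - 51/200 = 11701/9800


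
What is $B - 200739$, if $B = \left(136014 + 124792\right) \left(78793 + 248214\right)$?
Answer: $85285186903$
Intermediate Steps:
$B = 85285387642$ ($B = 260806 \cdot 327007 = 85285387642$)
$B - 200739 = 85285387642 - 200739 = 85285186903$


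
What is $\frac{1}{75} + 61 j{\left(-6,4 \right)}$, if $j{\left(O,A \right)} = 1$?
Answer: $\frac{4576}{75} \approx 61.013$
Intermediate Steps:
$\frac{1}{75} + 61 j{\left(-6,4 \right)} = \frac{1}{75} + 61 \cdot 1 = \frac{1}{75} + 61 = \frac{4576}{75}$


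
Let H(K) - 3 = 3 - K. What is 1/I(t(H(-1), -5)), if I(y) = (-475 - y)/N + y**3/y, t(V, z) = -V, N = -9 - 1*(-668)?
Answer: 659/31823 ≈ 0.020708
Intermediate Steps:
H(K) = 6 - K (H(K) = 3 + (3 - K) = 6 - K)
N = 659 (N = -9 + 668 = 659)
I(y) = -475/659 + y**2 - y/659 (I(y) = (-475 - y)/659 + y**3/y = (-475 - y)*(1/659) + y**2 = (-475/659 - y/659) + y**2 = -475/659 + y**2 - y/659)
1/I(t(H(-1), -5)) = 1/(-475/659 + (-(6 - 1*(-1)))**2 - (-1)*(6 - 1*(-1))/659) = 1/(-475/659 + (-(6 + 1))**2 - (-1)*(6 + 1)/659) = 1/(-475/659 + (-1*7)**2 - (-1)*7/659) = 1/(-475/659 + (-7)**2 - 1/659*(-7)) = 1/(-475/659 + 49 + 7/659) = 1/(31823/659) = 659/31823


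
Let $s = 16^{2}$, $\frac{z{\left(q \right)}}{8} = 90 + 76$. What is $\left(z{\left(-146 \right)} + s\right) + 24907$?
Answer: $26491$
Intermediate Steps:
$z{\left(q \right)} = 1328$ ($z{\left(q \right)} = 8 \left(90 + 76\right) = 8 \cdot 166 = 1328$)
$s = 256$
$\left(z{\left(-146 \right)} + s\right) + 24907 = \left(1328 + 256\right) + 24907 = 1584 + 24907 = 26491$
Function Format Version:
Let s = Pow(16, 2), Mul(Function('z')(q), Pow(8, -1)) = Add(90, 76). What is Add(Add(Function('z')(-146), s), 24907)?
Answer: 26491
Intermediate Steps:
Function('z')(q) = 1328 (Function('z')(q) = Mul(8, Add(90, 76)) = Mul(8, 166) = 1328)
s = 256
Add(Add(Function('z')(-146), s), 24907) = Add(Add(1328, 256), 24907) = Add(1584, 24907) = 26491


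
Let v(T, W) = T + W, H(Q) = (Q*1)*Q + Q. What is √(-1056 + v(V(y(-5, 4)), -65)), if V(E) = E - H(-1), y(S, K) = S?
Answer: I*√1126 ≈ 33.556*I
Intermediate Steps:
H(Q) = Q + Q² (H(Q) = Q*Q + Q = Q² + Q = Q + Q²)
V(E) = E (V(E) = E - (-1)*(1 - 1) = E - (-1)*0 = E - 1*0 = E + 0 = E)
√(-1056 + v(V(y(-5, 4)), -65)) = √(-1056 + (-5 - 65)) = √(-1056 - 70) = √(-1126) = I*√1126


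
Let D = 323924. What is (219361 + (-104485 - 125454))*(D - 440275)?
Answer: 1230760878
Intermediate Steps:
(219361 + (-104485 - 125454))*(D - 440275) = (219361 + (-104485 - 125454))*(323924 - 440275) = (219361 - 229939)*(-116351) = -10578*(-116351) = 1230760878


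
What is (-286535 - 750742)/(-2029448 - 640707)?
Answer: 1037277/2670155 ≈ 0.38847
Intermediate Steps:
(-286535 - 750742)/(-2029448 - 640707) = -1037277/(-2670155) = -1037277*(-1/2670155) = 1037277/2670155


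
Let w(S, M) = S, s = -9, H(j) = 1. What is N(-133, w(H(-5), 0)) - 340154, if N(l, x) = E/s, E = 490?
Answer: -3061876/9 ≈ -3.4021e+5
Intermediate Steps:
N(l, x) = -490/9 (N(l, x) = 490/(-9) = 490*(-⅑) = -490/9)
N(-133, w(H(-5), 0)) - 340154 = -490/9 - 340154 = -3061876/9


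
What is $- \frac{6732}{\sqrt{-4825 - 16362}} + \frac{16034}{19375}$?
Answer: $\frac{16034}{19375} + \frac{6732 i \sqrt{21187}}{21187} \approx 0.82756 + 46.25 i$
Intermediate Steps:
$- \frac{6732}{\sqrt{-4825 - 16362}} + \frac{16034}{19375} = - \frac{6732}{\sqrt{-21187}} + 16034 \cdot \frac{1}{19375} = - \frac{6732}{i \sqrt{21187}} + \frac{16034}{19375} = - 6732 \left(- \frac{i \sqrt{21187}}{21187}\right) + \frac{16034}{19375} = \frac{6732 i \sqrt{21187}}{21187} + \frac{16034}{19375} = \frac{16034}{19375} + \frac{6732 i \sqrt{21187}}{21187}$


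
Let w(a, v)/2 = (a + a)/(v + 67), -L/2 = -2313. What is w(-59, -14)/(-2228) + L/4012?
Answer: 68400427/59219126 ≈ 1.1550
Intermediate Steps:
L = 4626 (L = -2*(-2313) = 4626)
w(a, v) = 4*a/(67 + v) (w(a, v) = 2*((a + a)/(v + 67)) = 2*((2*a)/(67 + v)) = 2*(2*a/(67 + v)) = 4*a/(67 + v))
w(-59, -14)/(-2228) + L/4012 = (4*(-59)/(67 - 14))/(-2228) + 4626/4012 = (4*(-59)/53)*(-1/2228) + 4626*(1/4012) = (4*(-59)*(1/53))*(-1/2228) + 2313/2006 = -236/53*(-1/2228) + 2313/2006 = 59/29521 + 2313/2006 = 68400427/59219126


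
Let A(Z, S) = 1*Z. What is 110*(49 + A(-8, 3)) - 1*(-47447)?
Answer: 51957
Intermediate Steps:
A(Z, S) = Z
110*(49 + A(-8, 3)) - 1*(-47447) = 110*(49 - 8) - 1*(-47447) = 110*41 + 47447 = 4510 + 47447 = 51957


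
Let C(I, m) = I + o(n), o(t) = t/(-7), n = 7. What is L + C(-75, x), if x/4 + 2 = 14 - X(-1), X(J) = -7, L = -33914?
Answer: -33990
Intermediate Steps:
o(t) = -t/7 (o(t) = t*(-⅐) = -t/7)
x = 76 (x = -8 + 4*(14 - 1*(-7)) = -8 + 4*(14 + 7) = -8 + 4*21 = -8 + 84 = 76)
C(I, m) = -1 + I (C(I, m) = I - ⅐*7 = I - 1 = -1 + I)
L + C(-75, x) = -33914 + (-1 - 75) = -33914 - 76 = -33990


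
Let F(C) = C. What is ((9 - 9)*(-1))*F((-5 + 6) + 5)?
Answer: 0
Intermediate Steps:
((9 - 9)*(-1))*F((-5 + 6) + 5) = ((9 - 9)*(-1))*((-5 + 6) + 5) = (0*(-1))*(1 + 5) = 0*6 = 0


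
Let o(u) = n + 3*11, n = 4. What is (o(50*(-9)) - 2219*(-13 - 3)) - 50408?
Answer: -14867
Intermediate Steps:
o(u) = 37 (o(u) = 4 + 3*11 = 4 + 33 = 37)
(o(50*(-9)) - 2219*(-13 - 3)) - 50408 = (37 - 2219*(-13 - 3)) - 50408 = (37 - 2219*(-16)) - 50408 = (37 - 317*(-112)) - 50408 = (37 + 35504) - 50408 = 35541 - 50408 = -14867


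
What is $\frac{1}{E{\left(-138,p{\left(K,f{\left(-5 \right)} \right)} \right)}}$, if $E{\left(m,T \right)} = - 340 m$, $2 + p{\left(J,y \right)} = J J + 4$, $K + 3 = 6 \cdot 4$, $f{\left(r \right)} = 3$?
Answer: $\frac{1}{46920} \approx 2.1313 \cdot 10^{-5}$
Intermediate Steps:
$K = 21$ ($K = -3 + 6 \cdot 4 = -3 + 24 = 21$)
$p{\left(J,y \right)} = 2 + J^{2}$ ($p{\left(J,y \right)} = -2 + \left(J J + 4\right) = -2 + \left(J^{2} + 4\right) = -2 + \left(4 + J^{2}\right) = 2 + J^{2}$)
$\frac{1}{E{\left(-138,p{\left(K,f{\left(-5 \right)} \right)} \right)}} = \frac{1}{\left(-340\right) \left(-138\right)} = \frac{1}{46920}$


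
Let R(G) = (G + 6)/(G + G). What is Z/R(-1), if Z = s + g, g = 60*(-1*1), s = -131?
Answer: 382/5 ≈ 76.400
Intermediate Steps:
R(G) = (6 + G)/(2*G) (R(G) = (6 + G)/((2*G)) = (6 + G)*(1/(2*G)) = (6 + G)/(2*G))
g = -60 (g = 60*(-1) = -60)
Z = -191 (Z = -131 - 60 = -191)
Z/R(-1) = -191/((1/2)*(6 - 1)/(-1)) = -191/((1/2)*(-1)*5) = -191/(-5/2) = -2/5*(-191) = 382/5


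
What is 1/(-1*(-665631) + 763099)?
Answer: 1/1428730 ≈ 6.9992e-7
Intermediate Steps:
1/(-1*(-665631) + 763099) = 1/(665631 + 763099) = 1/1428730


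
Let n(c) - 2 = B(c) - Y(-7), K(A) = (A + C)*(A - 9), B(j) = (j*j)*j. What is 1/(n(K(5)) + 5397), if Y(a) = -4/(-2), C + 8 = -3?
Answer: 1/19221 ≈ 5.2026e-5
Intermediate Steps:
B(j) = j³ (B(j) = j²*j = j³)
C = -11 (C = -8 - 3 = -11)
Y(a) = 2 (Y(a) = -4*(-½) = 2)
K(A) = (-11 + A)*(-9 + A) (K(A) = (A - 11)*(A - 9) = (-11 + A)*(-9 + A))
n(c) = c³ (n(c) = 2 + (c³ - 1*2) = 2 + (c³ - 2) = 2 + (-2 + c³) = c³)
1/(n(K(5)) + 5397) = 1/((99 + 5² - 20*5)³ + 5397) = 1/((99 + 25 - 100)³ + 5397) = 1/(24³ + 5397) = 1/(13824 + 5397) = 1/19221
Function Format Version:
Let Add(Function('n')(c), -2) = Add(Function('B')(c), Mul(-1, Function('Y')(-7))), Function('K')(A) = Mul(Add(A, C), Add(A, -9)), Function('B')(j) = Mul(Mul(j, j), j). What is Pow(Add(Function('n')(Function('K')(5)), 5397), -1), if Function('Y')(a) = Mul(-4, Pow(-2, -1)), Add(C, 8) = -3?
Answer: Rational(1, 19221) ≈ 5.2026e-5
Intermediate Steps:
Function('B')(j) = Pow(j, 3) (Function('B')(j) = Mul(Pow(j, 2), j) = Pow(j, 3))
C = -11 (C = Add(-8, -3) = -11)
Function('Y')(a) = 2 (Function('Y')(a) = Mul(-4, Rational(-1, 2)) = 2)
Function('K')(A) = Mul(Add(-11, A), Add(-9, A)) (Function('K')(A) = Mul(Add(A, -11), Add(A, -9)) = Mul(Add(-11, A), Add(-9, A)))
Function('n')(c) = Pow(c, 3) (Function('n')(c) = Add(2, Add(Pow(c, 3), Mul(-1, 2))) = Add(2, Add(Pow(c, 3), -2)) = Add(2, Add(-2, Pow(c, 3))) = Pow(c, 3))
Pow(Add(Function('n')(Function('K')(5)), 5397), -1) = Pow(Add(Pow(Add(99, Pow(5, 2), Mul(-20, 5)), 3), 5397), -1) = Pow(Add(Pow(Add(99, 25, -100), 3), 5397), -1) = Pow(Add(Pow(24, 3), 5397), -1) = Pow(Add(13824, 5397), -1) = Pow(19221, -1) = Rational(1, 19221)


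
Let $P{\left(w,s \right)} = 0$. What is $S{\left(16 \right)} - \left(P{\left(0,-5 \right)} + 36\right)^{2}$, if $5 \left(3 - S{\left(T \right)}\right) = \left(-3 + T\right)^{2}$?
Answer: $- \frac{6634}{5} \approx -1326.8$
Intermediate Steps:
$S{\left(T \right)} = 3 - \frac{\left(-3 + T\right)^{2}}{5}$
$S{\left(16 \right)} - \left(P{\left(0,-5 \right)} + 36\right)^{2} = \left(3 - \frac{\left(-3 + 16\right)^{2}}{5}\right) - \left(0 + 36\right)^{2} = \left(3 - \frac{13^{2}}{5}\right) - 36^{2} = \left(3 - \frac{169}{5}\right) - 1296 = - \frac{154}{5} - 1296 = - \frac{6634}{5}$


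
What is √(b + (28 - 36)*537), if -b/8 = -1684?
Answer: 2*√2294 ≈ 95.792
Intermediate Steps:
b = 13472 (b = -8*(-1684) = 13472)
√(b + (28 - 36)*537) = √(13472 + (28 - 36)*537) = √(13472 - 8*537) = √(13472 - 4296) = √9176 = 2*√2294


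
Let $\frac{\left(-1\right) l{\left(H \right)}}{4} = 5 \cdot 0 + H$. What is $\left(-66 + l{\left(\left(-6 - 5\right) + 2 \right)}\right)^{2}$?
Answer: $900$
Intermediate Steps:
$l{\left(H \right)} = - 4 H$ ($l{\left(H \right)} = - 4 \left(5 \cdot 0 + H\right) = - 4 \left(0 + H\right) = - 4 H$)
$\left(-66 + l{\left(\left(-6 - 5\right) + 2 \right)}\right)^{2} = \left(-66 - 4 \left(\left(-6 - 5\right) + 2\right)\right)^{2} = \left(-66 - 4 \left(-11 + 2\right)\right)^{2} = \left(-66 - -36\right)^{2} = \left(-66 + 36\right)^{2} = \left(-30\right)^{2} = 900$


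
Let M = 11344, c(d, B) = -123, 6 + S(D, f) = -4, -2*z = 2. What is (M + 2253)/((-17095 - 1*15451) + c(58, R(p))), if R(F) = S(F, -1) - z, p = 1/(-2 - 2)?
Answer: -13597/32669 ≈ -0.41620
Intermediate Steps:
z = -1 (z = -½*2 = -1)
p = -¼ (p = 1/(-4) = -¼ ≈ -0.25000)
S(D, f) = -10 (S(D, f) = -6 - 4 = -10)
R(F) = -9 (R(F) = -10 - 1*(-1) = -10 + 1 = -9)
(M + 2253)/((-17095 - 1*15451) + c(58, R(p))) = (11344 + 2253)/((-17095 - 1*15451) - 123) = 13597/((-17095 - 15451) - 123) = 13597/(-32546 - 123) = 13597/(-32669) = 13597*(-1/32669) = -13597/32669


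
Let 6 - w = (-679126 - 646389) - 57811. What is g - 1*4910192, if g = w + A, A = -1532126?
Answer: -5058986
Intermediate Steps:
w = 1383332 (w = 6 - ((-679126 - 646389) - 57811) = 6 - (-1325515 - 57811) = 6 - 1*(-1383326) = 6 + 1383326 = 1383332)
g = -148794 (g = 1383332 - 1532126 = -148794)
g - 1*4910192 = -148794 - 1*4910192 = -148794 - 4910192 = -5058986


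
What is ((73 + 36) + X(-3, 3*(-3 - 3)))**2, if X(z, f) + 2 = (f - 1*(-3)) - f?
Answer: 12100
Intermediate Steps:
X(z, f) = 1 (X(z, f) = -2 + ((f - 1*(-3)) - f) = -2 + ((f + 3) - f) = -2 + ((3 + f) - f) = -2 + 3 = 1)
((73 + 36) + X(-3, 3*(-3 - 3)))**2 = ((73 + 36) + 1)**2 = (109 + 1)**2 = 110**2 = 12100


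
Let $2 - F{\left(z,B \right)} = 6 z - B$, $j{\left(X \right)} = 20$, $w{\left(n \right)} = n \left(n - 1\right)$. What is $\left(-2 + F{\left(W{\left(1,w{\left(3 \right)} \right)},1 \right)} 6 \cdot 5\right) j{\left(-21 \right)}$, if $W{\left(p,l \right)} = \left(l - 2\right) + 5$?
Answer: $-30640$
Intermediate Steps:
$w{\left(n \right)} = n \left(-1 + n\right)$
$W{\left(p,l \right)} = 3 + l$ ($W{\left(p,l \right)} = \left(-2 + l\right) + 5 = 3 + l$)
$F{\left(z,B \right)} = 2 + B - 6 z$ ($F{\left(z,B \right)} = 2 - \left(6 z - B\right) = 2 - \left(- B + 6 z\right) = 2 + \left(B - 6 z\right) = 2 + B - 6 z$)
$\left(-2 + F{\left(W{\left(1,w{\left(3 \right)} \right)},1 \right)} 6 \cdot 5\right) j{\left(-21 \right)} = \left(-2 + \left(2 + 1 - 6 \left(3 + 3 \left(-1 + 3\right)\right)\right) 6 \cdot 5\right) 20 = \left(-2 + \left(2 + 1 - 6 \left(3 + 3 \cdot 2\right)\right) 30\right) 20 = \left(-2 + \left(2 + 1 - 6 \left(3 + 6\right)\right) 30\right) 20 = \left(-2 + \left(2 + 1 - 54\right) 30\right) 20 = \left(-2 - 1530\right) 20 = \left(-1532\right) 20 = -30640$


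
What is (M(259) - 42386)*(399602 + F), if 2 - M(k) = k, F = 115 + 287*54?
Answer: -17706013245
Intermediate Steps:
F = 15613 (F = 115 + 15498 = 15613)
M(k) = 2 - k
(M(259) - 42386)*(399602 + F) = ((2 - 1*259) - 42386)*(399602 + 15613) = ((2 - 259) - 42386)*415215 = (-257 - 42386)*415215 = -42643*415215 = -17706013245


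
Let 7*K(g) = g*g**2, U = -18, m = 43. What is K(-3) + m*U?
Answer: -5445/7 ≈ -777.86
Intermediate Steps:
K(g) = g**3/7 (K(g) = (g*g**2)/7 = g**3/7)
K(-3) + m*U = (1/7)*(-3)**3 + 43*(-18) = (1/7)*(-27) - 774 = -27/7 - 774 = -5445/7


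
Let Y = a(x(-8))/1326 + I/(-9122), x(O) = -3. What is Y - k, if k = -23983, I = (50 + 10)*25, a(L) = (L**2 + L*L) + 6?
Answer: 24174260817/1007981 ≈ 23983.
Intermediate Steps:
a(L) = 6 + 2*L**2 (a(L) = (L**2 + L**2) + 6 = 2*L**2 + 6 = 6 + 2*L**2)
I = 1500 (I = 60*25 = 1500)
Y = -147506/1007981 (Y = (6 + 2*(-3)**2)/1326 + 1500/(-9122) = (6 + 2*9)*(1/1326) + 1500*(-1/9122) = (6 + 18)*(1/1326) - 750/4561 = 24*(1/1326) - 750/4561 = 4/221 - 750/4561 = -147506/1007981 ≈ -0.14634)
Y - k = -147506/1007981 - 1*(-23983) = -147506/1007981 + 23983 = 24174260817/1007981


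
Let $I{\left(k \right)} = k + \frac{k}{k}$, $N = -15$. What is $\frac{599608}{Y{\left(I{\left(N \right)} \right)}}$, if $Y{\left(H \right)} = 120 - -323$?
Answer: $\frac{599608}{443} \approx 1353.5$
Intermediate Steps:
$I{\left(k \right)} = 1 + k$ ($I{\left(k \right)} = k + 1 = 1 + k$)
$Y{\left(H \right)} = 443$ ($Y{\left(H \right)} = 120 + 323 = 443$)
$\frac{599608}{Y{\left(I{\left(N \right)} \right)}} = \frac{599608}{443}$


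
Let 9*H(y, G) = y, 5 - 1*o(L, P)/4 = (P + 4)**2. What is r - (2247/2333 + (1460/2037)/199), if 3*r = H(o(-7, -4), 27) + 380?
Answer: 1076187976351/8511406911 ≈ 126.44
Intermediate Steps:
o(L, P) = 20 - 4*(4 + P)**2 (o(L, P) = 20 - 4*(P + 4)**2 = 20 - 4*(4 + P)**2)
H(y, G) = y/9
r = 3440/27 (r = ((20 - 4*(4 - 4)**2)/9 + 380)/3 = ((20 - 4*0**2)/9 + 380)/3 = ((20 - 4*0)/9 + 380)/3 = ((20 + 0)/9 + 380)/3 = ((1/9)*20 + 380)/3 = (20/9 + 380)/3 = (1/3)*(3440/9) = 3440/27 ≈ 127.41)
r - (2247/2333 + (1460/2037)/199) = 3440/27 - (2247/2333 + (1460/2037)/199) = 3440/27 - (2247*(1/2333) + (1460*(1/2037))*(1/199)) = 3440/27 - (2247/2333 + (1460/2037)*(1/199)) = 3440/27 - (2247/2333 + 1460/405363) = 3440/27 - 1*914256841/945711879 = 3440/27 - 914256841/945711879 = 1076187976351/8511406911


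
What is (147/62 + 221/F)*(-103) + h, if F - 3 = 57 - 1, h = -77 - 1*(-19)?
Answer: -2516789/3658 ≈ -688.02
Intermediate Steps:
h = -58 (h = -77 + 19 = -58)
F = 59 (F = 3 + (57 - 1) = 3 + 56 = 59)
(147/62 + 221/F)*(-103) + h = (147/62 + 221/59)*(-103) - 58 = (22375/3658)*(-103) - 58 = -2304625/3658 - 58 = -2516789/3658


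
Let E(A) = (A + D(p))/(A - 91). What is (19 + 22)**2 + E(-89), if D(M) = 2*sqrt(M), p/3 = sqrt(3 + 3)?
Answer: 302669/180 - 2**(1/4)*3**(3/4)/90 ≈ 1681.5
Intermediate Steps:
p = 3*sqrt(6) (p = 3*sqrt(3 + 3) = 3*sqrt(6) ≈ 7.3485)
E(A) = (A + 2*2**(1/4)*3**(3/4))/(-91 + A) (E(A) = (A + 2*sqrt(3*sqrt(6)))/(A - 91) = (A + 2*(2**(1/4)*3**(3/4)))/(-91 + A) = (A + 2*2**(1/4)*3**(3/4))/(-91 + A))
(19 + 22)**2 + E(-89) = (19 + 22)**2 + (-89 + 2*2**(1/4)*3**(3/4))/(-91 - 89) = 41**2 + (-89 + 2*2**(1/4)*3**(3/4))/(-180) = 1681 - (-89 + 2*2**(1/4)*3**(3/4))/180 = 1681 + (89/180 - 2**(1/4)*3**(3/4)/90) = 302669/180 - 2**(1/4)*3**(3/4)/90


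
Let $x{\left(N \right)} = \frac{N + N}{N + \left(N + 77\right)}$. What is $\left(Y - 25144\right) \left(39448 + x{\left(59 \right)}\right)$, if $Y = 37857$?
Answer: $\frac{97794472814}{195} \approx 5.0151 \cdot 10^{8}$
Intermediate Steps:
$x{\left(N \right)} = \frac{2 N}{77 + 2 N}$ ($x{\left(N \right)} = \frac{2 N}{N + \left(77 + N\right)} = \frac{2 N}{77 + 2 N}$)
$\left(Y - 25144\right) \left(39448 + x{\left(59 \right)}\right) = \left(37857 - 25144\right) \left(39448 + 2 \cdot 59 \frac{1}{77 + 2 \cdot 59}\right) = 12713 \left(39448 + 2 \cdot 59 \frac{1}{77 + 118}\right) = 12713 \left(39448 + 2 \cdot 59 \cdot \frac{1}{195}\right) = 12713 \left(39448 + \frac{118}{195}\right) = 12713 \cdot \frac{7692478}{195} = \frac{97794472814}{195}$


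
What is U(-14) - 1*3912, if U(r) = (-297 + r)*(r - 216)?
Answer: 67618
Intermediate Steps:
U(r) = (-297 + r)*(-216 + r)
U(-14) - 1*3912 = (64152 + (-14)**2 - 513*(-14)) - 1*3912 = (64152 + 196 + 7182) - 3912 = 71530 - 3912 = 67618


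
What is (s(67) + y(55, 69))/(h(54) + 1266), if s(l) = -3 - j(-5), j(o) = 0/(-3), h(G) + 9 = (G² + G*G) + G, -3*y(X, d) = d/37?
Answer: -134/264291 ≈ -0.00050702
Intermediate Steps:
y(X, d) = -d/111 (y(X, d) = -d/(3*37) = -d/111)
h(G) = -9 + G + 2*G² (h(G) = -9 + ((G² + G*G) + G) = -9 + ((G² + G²) + G) = -9 + (2*G² + G) = -9 + (G + 2*G²) = -9 + G + 2*G²)
j(o) = 0 (j(o) = 0*(-⅓) = 0)
s(l) = -3 (s(l) = -3 - 1*0 = -3 + 0 = -3)
(s(67) + y(55, 69))/(h(54) + 1266) = (-3 - 1/111*69)/((-9 + 54 + 2*54²) + 1266) = (-3 - 23/37)/((-9 + 54 + 2*2916) + 1266) = -134/(37*((-9 + 54 + 5832) + 1266)) = -134/(37*(5877 + 1266)) = -134/37/7143 = -134/37*1/7143 = -134/264291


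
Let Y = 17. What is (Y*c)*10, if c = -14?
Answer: -2380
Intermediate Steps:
(Y*c)*10 = (17*(-14))*10 = -238*10 = -2380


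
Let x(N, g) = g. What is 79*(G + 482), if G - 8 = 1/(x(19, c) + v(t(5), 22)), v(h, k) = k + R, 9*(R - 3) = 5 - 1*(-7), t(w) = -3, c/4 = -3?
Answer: 1664767/43 ≈ 38716.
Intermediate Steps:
c = -12 (c = 4*(-3) = -12)
R = 13/3 (R = 3 + (5 - 1*(-7))/9 = 3 + (5 + 7)/9 = 3 + (⅑)*12 = 3 + 4/3 = 13/3 ≈ 4.3333)
v(h, k) = 13/3 + k (v(h, k) = k + 13/3 = 13/3 + k)
G = 347/43 (G = 8 + 1/(-12 + (13/3 + 22)) = 8 + 1/(-12 + 79/3) = 8 + 1/(43/3) = 8 + 3/43 = 347/43 ≈ 8.0698)
79*(G + 482) = 79*(347/43 + 482) = 79*(21073/43) = 1664767/43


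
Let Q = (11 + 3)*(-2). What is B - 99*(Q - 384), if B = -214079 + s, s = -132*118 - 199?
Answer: -189066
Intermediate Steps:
Q = -28 (Q = 14*(-2) = -28)
s = -15775 (s = -15576 - 199 = -15775)
B = -229854 (B = -214079 - 15775 = -229854)
B - 99*(Q - 384) = -229854 - 99*(-28 - 384) = -229854 - 99*(-412) = -229854 + 40788 = -189066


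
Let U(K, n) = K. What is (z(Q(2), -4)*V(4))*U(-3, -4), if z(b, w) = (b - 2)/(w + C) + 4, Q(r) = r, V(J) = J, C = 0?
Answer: -48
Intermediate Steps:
z(b, w) = 4 + (-2 + b)/w (z(b, w) = (b - 2)/(w + 0) + 4 = (-2 + b)/w + 4 = 4 + (-2 + b)/w)
(z(Q(2), -4)*V(4))*U(-3, -4) = (((-2 + 2 + 4*(-4))/(-4))*4)*(-3) = (-(-2 + 2 - 16)/4*4)*(-3) = (-¼*(-16)*4)*(-3) = (4*4)*(-3) = 16*(-3) = -48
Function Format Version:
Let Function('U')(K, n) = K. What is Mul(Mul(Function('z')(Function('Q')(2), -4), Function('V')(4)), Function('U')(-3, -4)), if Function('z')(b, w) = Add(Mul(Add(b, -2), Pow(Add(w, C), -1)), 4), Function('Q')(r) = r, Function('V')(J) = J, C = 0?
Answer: -48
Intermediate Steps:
Function('z')(b, w) = Add(4, Mul(Pow(w, -1), Add(-2, b))) (Function('z')(b, w) = Add(Mul(Add(b, -2), Pow(Add(w, 0), -1)), 4) = Add(Mul(Add(-2, b), Pow(w, -1)), 4) = Add(Mul(Pow(w, -1), Add(-2, b)), 4) = Add(4, Mul(Pow(w, -1), Add(-2, b))))
Mul(Mul(Function('z')(Function('Q')(2), -4), Function('V')(4)), Function('U')(-3, -4)) = Mul(Mul(Mul(Pow(-4, -1), Add(-2, 2, Mul(4, -4))), 4), -3) = Mul(Mul(Mul(Rational(-1, 4), Add(-2, 2, -16)), 4), -3) = Mul(Mul(Mul(Rational(-1, 4), -16), 4), -3) = Mul(Mul(4, 4), -3) = Mul(16, -3) = -48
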